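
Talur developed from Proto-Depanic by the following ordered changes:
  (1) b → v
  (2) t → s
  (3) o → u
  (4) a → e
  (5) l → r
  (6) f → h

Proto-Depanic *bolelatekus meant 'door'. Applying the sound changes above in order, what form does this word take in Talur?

vureresekus

Talur: start from *bolelatekus.
  rule 1 (unconditioned shift): bolelatekus → volelatekus
  rule 2 (unconditioned shift): volelatekus → volelasekus
  rule 3 (vowel merger): volelasekus → vulelasekus
  rule 4 (vowel merger): vulelasekus → vulelesekus
  rule 5 (unconditioned shift): vulelesekus → vureresekus
  rule 6: no change — vureresekus
  ⇒ Talur vureresekus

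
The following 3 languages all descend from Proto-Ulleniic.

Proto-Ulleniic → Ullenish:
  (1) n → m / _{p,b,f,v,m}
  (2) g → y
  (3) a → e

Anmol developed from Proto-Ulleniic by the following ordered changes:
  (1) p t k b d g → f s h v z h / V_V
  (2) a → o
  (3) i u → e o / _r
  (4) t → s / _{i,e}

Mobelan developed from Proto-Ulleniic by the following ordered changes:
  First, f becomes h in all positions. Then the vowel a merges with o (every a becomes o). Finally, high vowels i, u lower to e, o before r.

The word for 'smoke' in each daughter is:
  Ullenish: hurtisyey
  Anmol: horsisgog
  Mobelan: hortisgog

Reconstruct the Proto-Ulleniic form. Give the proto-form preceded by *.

*hurtisgag

Position 4: Ullenish has t, Anmol has s, Mobelan has t. Ullenish preserves t here (none of its changes turn any other segment into t), so the proto-segment is *t.
Position 9: Ullenish has y, Anmol has g, Mobelan has g. Anmol preserves g here (none of its changes turn any other segment into g), so the proto-segment is *g.
Position 8: Ullenish has e, Anmol has o, Mobelan has o. Taking the neighbouring segments as reconstructed: Ullenish e could go back to *a or *e; Anmol o could go back to *a or *o; Mobelan o could go back to *a or *o — the one source consistent with every daughter is *a.
Verify the candidate proto-form against each daughter:
Ullenish: *hurtisgag
  hurtisgag (rule 1 does not apply)
  hurtisgag → hurtisyay   [unconditioned shift]
  hurtisyay → hurtisyey   [vowel merger]
  giving Ullenish hurtisyey.
Anmol: *hurtisgag > hurtisgog > hortisgog > horsisgog  (by vowel merger, pre-rhotic lowering, palatalisation)
Mobelan: *hurtisgag
  hurtisgag (rule 1 does not apply)
  hurtisgag → hurtisgog   [vowel merger]
  hurtisgog → hortisgog   [pre-rhotic lowering]
  giving Mobelan hortisgog.
No other proto-form is consistent with every reflex, so the reconstruction is *hurtisgag.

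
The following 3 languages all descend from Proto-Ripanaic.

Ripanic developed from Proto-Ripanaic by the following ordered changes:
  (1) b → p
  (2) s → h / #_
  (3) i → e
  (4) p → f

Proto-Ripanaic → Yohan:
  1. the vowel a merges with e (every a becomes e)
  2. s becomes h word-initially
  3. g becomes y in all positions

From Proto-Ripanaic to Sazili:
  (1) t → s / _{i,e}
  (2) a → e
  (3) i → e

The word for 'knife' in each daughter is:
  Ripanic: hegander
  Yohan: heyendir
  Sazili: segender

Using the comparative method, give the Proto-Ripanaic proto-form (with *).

Position 3: Ripanic has g, Yohan has y, Sazili has g. Ripanic preserves g here (none of its changes turn any other segment into g), so the proto-segment is *g.
Position 7: Ripanic has e, Yohan has i, Sazili has e. Yohan preserves i here (none of its changes turn any other segment into i), so the proto-segment is *i.
Continuing position by position gives *segandir; check it forward:
Ripanic: start from *segandir.
  rule 1: no change — segandir
  rule 2 (debuccalisation): segandir → hegandir
  rule 3 (vowel merger): hegandir → hegander
  rule 4: no change — hegander
  ⇒ Ripanic hegander
Yohan: *segandir
  segandir → segendir   [vowel merger]
  segendir → hegendir   [debuccalisation]
  hegendir → heyendir   [unconditioned shift]
  giving Yohan heyendir.
Sazili: *segandir
  segandir (rule 1 does not apply)
  segandir → segendir   [vowel merger]
  segendir → segender   [vowel merger]
  giving Sazili segender.
No other proto-form is consistent with every reflex, so the reconstruction is *segandir.

*segandir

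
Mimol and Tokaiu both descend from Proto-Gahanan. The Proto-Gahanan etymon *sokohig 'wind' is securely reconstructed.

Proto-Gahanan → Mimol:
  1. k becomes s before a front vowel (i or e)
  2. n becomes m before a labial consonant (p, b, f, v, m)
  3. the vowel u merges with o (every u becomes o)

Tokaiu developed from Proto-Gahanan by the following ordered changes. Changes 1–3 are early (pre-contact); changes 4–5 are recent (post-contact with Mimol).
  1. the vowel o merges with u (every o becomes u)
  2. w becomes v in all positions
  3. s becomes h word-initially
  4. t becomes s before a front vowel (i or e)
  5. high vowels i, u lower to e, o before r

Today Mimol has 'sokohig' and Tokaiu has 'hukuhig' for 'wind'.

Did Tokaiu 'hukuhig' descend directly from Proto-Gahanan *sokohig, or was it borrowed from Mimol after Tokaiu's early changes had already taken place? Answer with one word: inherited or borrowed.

If inherited, *sokohig would pass through all of Tokaiu's changes:
Tokaiu: *sokohig > sukuhig > hukuhig  (by vowel merger, debuccalisation)
If borrowed from Mimol 'sokohig' after the early changes, it would undergo only the recent ones:
  rule 4 (palatalisation): no change (sokohig)
  rule 5 (pre-rhotic lowering): no change (sokohig)
  ⇒ as a loan: sokohig
Tokaiu 'hukuhig' matches the inherited outcome exactly, so it is an inherited cognate, not a loan.

inherited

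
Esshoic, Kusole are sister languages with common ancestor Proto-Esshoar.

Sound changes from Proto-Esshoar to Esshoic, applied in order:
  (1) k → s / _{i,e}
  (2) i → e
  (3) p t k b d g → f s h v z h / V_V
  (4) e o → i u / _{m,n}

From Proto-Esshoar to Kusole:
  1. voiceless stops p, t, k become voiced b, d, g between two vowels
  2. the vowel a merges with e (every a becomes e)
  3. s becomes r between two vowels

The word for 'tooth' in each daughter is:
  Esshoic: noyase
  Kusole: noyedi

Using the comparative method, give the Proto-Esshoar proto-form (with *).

*noyati

Position 6: Esshoic has e, Kusole has i. Kusole preserves i here (none of its changes turn any other segment into i), so the proto-segment is *i.
Position 5: Esshoic has s, Kusole has d. Taking the neighbouring segments as reconstructed: Esshoic s could go back to *t or *k or *s; Kusole d could go back to *t or *d — the one source consistent with every daughter is *t.
Continuing position by position gives *noyati; check it forward:
Esshoic: *noyati > noyate > noyase  (by vowel merger, intervocalic lenition)
Kusole: *noyati > noyadi > noyedi  (by intervocalic voicing, vowel merger)
Only *noyati yields all of Esshoic noyase, Kusole noyedi.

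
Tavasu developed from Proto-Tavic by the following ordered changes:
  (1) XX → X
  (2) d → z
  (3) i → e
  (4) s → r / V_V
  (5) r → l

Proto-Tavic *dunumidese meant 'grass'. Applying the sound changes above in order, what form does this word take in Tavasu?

zunumezele

Tavasu: *dunumidese > zunumizese > zunumezese > zunumezere > zunumezele  (by unconditioned shift, vowel merger, rhotacism, unconditioned shift)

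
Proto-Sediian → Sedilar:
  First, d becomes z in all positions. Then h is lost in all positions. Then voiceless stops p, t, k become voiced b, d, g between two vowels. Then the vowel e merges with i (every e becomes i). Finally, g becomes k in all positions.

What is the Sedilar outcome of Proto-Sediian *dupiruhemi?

Sedilar: *dupiruhemi > zupiruhemi > zupiruemi > zubiruemi > zubiruimi  (by unconditioned shift, h-loss, intervocalic voicing, vowel merger)

zubiruimi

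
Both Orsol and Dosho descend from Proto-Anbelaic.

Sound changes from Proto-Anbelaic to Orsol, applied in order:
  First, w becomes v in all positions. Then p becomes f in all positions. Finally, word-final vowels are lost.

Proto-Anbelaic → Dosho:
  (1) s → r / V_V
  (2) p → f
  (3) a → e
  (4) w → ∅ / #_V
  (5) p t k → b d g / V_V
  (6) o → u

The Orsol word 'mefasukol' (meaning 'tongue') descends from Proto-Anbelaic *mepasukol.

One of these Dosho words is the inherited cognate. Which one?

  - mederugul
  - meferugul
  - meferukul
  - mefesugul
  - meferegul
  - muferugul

meferugul

Dosho: *mepasukol
  mepasukol → meparukol   [rhotacism]
  meparukol → mefarukol   [unconditioned shift]
  mefarukol → meferukol   [vowel merger]
  meferukol (rule 4 does not apply)
  meferukol → meferugol   [intervocalic voicing]
  meferugol → meferugul   [vowel merger]
  giving Dosho meferugul.
Among the options, 'meferugul' alone shows every Dosho change applied in order.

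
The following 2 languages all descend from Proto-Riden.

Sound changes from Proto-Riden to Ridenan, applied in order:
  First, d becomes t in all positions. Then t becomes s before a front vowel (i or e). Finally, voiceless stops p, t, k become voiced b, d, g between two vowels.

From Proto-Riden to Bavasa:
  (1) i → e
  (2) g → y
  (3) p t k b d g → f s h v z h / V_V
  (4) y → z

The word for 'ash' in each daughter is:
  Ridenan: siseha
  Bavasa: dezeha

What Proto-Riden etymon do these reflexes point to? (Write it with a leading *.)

*dideha

Position 1: Ridenan has s, Bavasa has d. Bavasa preserves d here (none of its changes turn any other segment into d), so the proto-segment is *d.
Position 2: Ridenan has i, Bavasa has e. Ridenan preserves i here (none of its changes turn any other segment into i), so the proto-segment is *i.
Verify the candidate proto-form against each daughter:
Ridenan: *dideha > titeha > siseha  (by unconditioned shift, palatalisation)
Bavasa: *dideha
  dideha → dedeha   [vowel merger]
  dedeha (rule 2 does not apply)
  dedeha → dezeha   [intervocalic lenition]
  dezeha (rule 4 does not apply)
  giving Bavasa dezeha.
*dideha is the unique common source.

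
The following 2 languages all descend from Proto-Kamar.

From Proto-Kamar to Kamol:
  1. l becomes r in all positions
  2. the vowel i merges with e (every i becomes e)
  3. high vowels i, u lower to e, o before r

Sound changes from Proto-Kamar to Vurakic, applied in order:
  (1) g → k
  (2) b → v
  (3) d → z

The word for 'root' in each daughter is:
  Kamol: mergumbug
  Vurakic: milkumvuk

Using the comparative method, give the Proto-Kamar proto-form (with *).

Position 9: Kamol has g, Vurakic has k. Kamol preserves g here (none of its changes turn any other segment into g), so the proto-segment is *g.
Position 7: Kamol has b, Vurakic has v. Kamol preserves b here (none of its changes turn any other segment into b), so the proto-segment is *b.
Continuing position by position gives *milgumbug; check it forward:
Kamol: start from *milgumbug.
  rule 1 (unconditioned shift): milgumbug → mirgumbug
  rule 2 (vowel merger): mirgumbug → mergumbug
  rule 3: no change — mergumbug
  ⇒ Kamol mergumbug
Vurakic: start from *milgumbug.
  rule 1 (unconditioned shift): milgumbug → milkumbuk
  rule 2 (unconditioned shift): milkumbuk → milkumvuk
  rule 3: no change — milkumvuk
  ⇒ Vurakic milkumvuk
Only *milgumbug yields all of Kamol mergumbug, Vurakic milkumvuk.

*milgumbug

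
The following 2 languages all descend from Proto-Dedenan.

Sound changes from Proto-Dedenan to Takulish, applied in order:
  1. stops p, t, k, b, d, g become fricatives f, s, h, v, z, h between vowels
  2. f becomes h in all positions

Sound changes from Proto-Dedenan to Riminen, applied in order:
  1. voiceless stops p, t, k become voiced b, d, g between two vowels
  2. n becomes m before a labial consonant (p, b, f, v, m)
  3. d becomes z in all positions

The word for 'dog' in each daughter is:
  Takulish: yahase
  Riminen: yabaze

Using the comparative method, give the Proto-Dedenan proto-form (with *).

*yapate

Position 5: Takulish has s, Riminen has z. Taking the neighbouring segments as reconstructed: Takulish s could go back to *t or *s; Riminen z could go back to *t or *d or *z — the one source consistent with every daughter is *t.
Position 3: Takulish has h, Riminen has b. Taking the neighbouring segments as reconstructed: Takulish h could go back to *p or *k or *g or *f or *h; Riminen b could go back to *p or *b — the one source consistent with every daughter is *p.
Continuing position by position gives *yapate; check it forward:
Takulish: start from *yapate.
  rule 1 (intervocalic lenition): yapate → yafase
  rule 2 (unconditioned shift): yafase → yahase
  ⇒ Takulish yahase
Riminen: *yapate > yabade > yabaze  (by intervocalic voicing, unconditioned shift)
No other proto-form is consistent with every reflex, so the reconstruction is *yapate.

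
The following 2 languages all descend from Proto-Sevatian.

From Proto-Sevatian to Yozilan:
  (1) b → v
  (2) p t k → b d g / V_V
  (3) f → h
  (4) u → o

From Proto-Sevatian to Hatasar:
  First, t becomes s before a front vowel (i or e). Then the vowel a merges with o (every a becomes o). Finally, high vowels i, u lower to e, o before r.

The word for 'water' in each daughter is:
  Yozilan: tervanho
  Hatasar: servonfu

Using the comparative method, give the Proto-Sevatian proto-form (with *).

*tervanfu

Position 7: Yozilan has h, Hatasar has f. Hatasar preserves f here (none of its changes turn any other segment into f), so the proto-segment is *f.
Position 1: Yozilan has t, Hatasar has s. Yozilan preserves t here (none of its changes turn any other segment into t), so the proto-segment is *t.
Verify the candidate proto-form against each daughter:
Yozilan: *tervanfu
  tervanfu (rule 1 does not apply)
  tervanfu (rule 2 does not apply)
  tervanfu → tervanhu   [unconditioned shift]
  tervanhu → tervanho   [vowel merger]
  giving Yozilan tervanho.
Hatasar: *tervanfu > servanfu > servonfu  (by palatalisation, vowel merger)
Only *tervanfu yields all of Yozilan tervanho, Hatasar servonfu.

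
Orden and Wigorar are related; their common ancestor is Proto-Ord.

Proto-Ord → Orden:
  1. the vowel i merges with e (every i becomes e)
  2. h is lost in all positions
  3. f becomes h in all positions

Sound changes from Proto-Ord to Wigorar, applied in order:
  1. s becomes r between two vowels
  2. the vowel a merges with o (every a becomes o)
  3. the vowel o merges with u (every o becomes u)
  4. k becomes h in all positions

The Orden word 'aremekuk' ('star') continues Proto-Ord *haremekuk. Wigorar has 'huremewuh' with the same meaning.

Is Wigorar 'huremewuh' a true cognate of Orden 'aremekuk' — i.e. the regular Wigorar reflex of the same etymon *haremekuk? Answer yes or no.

Derive the expected Wigorar reflex of *haremekuk:
Wigorar: start from *haremekuk.
  rule 1: no change — haremekuk
  rule 2 (vowel merger): haremekuk → horemekuk
  rule 3 (vowel merger): horemekuk → huremekuk
  rule 4 (unconditioned shift): huremekuk → huremehuh
  ⇒ Wigorar huremehuh
The regular Wigorar reflex would be 'huremehuh', but the attested form is 'huremewuh'. The correspondence is irregular, so they are not cognates (the Wigorar form has a different source).

no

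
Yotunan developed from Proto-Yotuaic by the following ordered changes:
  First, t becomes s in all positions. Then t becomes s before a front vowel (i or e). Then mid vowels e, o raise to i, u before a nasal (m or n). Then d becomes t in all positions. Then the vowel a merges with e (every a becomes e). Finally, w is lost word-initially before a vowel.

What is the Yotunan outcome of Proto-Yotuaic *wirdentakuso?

irtinsekuso

Yotunan: *wirdentakuso
  wirdentakuso → wirdensakuso   [unconditioned shift]
  wirdensakuso (rule 2 does not apply)
  wirdensakuso → wirdinsakuso   [pre-nasal raising]
  wirdinsakuso → wirtinsakuso   [unconditioned shift]
  wirtinsakuso → wirtinsekuso   [vowel merger]
  wirtinsekuso → irtinsekuso   [glide loss]
  giving Yotunan irtinsekuso.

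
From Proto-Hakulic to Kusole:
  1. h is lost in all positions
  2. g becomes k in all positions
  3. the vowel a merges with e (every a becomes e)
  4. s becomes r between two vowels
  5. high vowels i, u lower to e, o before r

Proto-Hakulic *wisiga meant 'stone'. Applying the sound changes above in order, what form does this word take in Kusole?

werike

Kusole: *wisiga > wisika > wisike > wirike > werike  (by unconditioned shift, vowel merger, rhotacism, pre-rhotic lowering)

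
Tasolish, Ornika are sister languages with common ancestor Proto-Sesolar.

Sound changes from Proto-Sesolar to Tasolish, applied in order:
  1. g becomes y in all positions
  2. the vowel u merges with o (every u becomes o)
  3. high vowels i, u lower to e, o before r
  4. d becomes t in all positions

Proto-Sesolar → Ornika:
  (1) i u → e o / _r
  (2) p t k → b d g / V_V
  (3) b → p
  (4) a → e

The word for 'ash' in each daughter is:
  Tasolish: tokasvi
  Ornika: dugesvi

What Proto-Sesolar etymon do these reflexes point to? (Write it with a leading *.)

Position 3: Tasolish has k, Ornika has g. Tasolish preserves k here (none of its changes turn any other segment into k), so the proto-segment is *k.
Position 4: Tasolish has a, Ornika has e. Tasolish preserves a here (none of its changes turn any other segment into a), so the proto-segment is *a.
Position 2: Tasolish has o, Ornika has u. Ornika preserves u here (none of its changes turn any other segment into u), so the proto-segment is *u.
Verify the candidate proto-form against each daughter:
Tasolish: start from *dukasvi.
  rule 1: no change — dukasvi
  rule 2 (vowel merger): dukasvi → dokasvi
  rule 3: no change — dokasvi
  rule 4 (unconditioned shift): dokasvi → tokasvi
  ⇒ Tasolish tokasvi
Ornika: start from *dukasvi.
  rule 1: no change — dukasvi
  rule 2 (intervocalic voicing): dukasvi → dugasvi
  rule 3: no change — dugasvi
  rule 4 (vowel merger): dugasvi → dugesvi
  ⇒ Ornika dugesvi
*dukasvi is the unique common source.

*dukasvi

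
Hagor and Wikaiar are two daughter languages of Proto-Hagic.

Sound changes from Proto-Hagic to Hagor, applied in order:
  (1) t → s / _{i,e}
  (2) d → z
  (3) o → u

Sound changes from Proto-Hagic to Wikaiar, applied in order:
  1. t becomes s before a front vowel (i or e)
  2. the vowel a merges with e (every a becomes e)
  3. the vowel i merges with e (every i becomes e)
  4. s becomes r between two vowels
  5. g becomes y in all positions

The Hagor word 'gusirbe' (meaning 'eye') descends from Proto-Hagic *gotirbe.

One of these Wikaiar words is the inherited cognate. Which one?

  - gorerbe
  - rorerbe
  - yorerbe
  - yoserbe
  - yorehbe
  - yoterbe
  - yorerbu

Wikaiar: start from *gotirbe.
  rule 1 (palatalisation): gotirbe → gosirbe
  rule 2: no change — gosirbe
  rule 3 (vowel merger): gosirbe → goserbe
  rule 4 (rhotacism): goserbe → gorerbe
  rule 5 (unconditioned shift): gorerbe → yorerbe
  ⇒ Wikaiar yorerbe
The other candidates each miss or misapply at least one Wikaiar change.

yorerbe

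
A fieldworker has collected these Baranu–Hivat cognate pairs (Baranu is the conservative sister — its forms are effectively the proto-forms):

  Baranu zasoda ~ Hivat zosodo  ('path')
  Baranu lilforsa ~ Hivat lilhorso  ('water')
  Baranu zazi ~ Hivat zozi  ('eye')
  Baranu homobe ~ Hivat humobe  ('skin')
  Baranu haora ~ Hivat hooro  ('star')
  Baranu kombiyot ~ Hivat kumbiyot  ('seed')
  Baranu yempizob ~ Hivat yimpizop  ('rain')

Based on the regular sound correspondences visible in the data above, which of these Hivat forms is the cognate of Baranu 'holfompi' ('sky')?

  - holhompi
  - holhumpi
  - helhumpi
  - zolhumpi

holhumpi

lilforsa ~ lilhorso — Baranu f corresponds to Hivat h after a consonant, before a back vowel.
homobe ~ humobe, kombiyot ~ kumbiyot — Baranu o corresponds to Hivat u after a consonant, before a nasal.
Applying these to Baranu 'holfompi':
  holfompi → holhompi   (f→h after a consonant, before a back vowel)
  holhompi → holhumpi   (o→u after a consonant, before a nasal)
So the Hivat cognate is 'holhumpi'.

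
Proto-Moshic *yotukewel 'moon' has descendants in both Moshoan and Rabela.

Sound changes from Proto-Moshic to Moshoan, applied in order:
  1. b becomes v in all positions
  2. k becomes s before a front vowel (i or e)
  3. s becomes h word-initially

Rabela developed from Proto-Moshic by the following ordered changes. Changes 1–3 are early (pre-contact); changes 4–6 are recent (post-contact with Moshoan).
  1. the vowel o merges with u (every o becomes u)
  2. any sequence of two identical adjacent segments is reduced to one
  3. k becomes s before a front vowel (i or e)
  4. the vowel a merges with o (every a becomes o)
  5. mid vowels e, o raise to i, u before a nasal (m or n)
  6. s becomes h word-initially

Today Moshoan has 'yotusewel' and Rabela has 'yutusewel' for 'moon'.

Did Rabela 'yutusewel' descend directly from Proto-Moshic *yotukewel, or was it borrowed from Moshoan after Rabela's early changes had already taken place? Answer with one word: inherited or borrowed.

inherited

If inherited, *yotukewel would pass through all of Rabela's changes:
Rabela: *yotukewel
  yotukewel → yutukewel   [vowel merger]
  yutukewel (rule 2 does not apply)
  yutukewel → yutusewel   [palatalisation]
  yutusewel (rule 4 does not apply)
  yutusewel (rule 5 does not apply)
  yutusewel (rule 6 does not apply)
  giving Rabela yutusewel.
If borrowed from Moshoan 'yotusewel' after the early changes, it would undergo only the recent ones:
  rule 4 (vowel merger): no change (yotusewel)
  rule 5 (pre-nasal raising): no change (yotusewel)
  rule 6 (debuccalisation): no change (yotusewel)
  ⇒ as a loan: yotusewel
Rabela 'yutusewel' matches the inherited outcome exactly, so it is an inherited cognate, not a loan.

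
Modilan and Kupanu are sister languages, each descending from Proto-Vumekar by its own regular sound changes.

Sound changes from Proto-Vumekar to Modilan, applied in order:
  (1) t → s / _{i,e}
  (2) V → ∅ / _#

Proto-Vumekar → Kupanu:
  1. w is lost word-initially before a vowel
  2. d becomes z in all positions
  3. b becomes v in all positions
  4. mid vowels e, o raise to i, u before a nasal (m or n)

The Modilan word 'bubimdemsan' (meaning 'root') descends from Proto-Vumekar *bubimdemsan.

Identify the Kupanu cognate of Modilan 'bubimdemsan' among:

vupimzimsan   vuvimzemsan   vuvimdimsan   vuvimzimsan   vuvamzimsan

Kupanu: *bubimdemsan > bubimzemsan > vuvimzemsan > vuvimzimsan  (by unconditioned shift, unconditioned shift, pre-nasal raising)
The other candidates each miss or misapply at least one Kupanu change.

vuvimzimsan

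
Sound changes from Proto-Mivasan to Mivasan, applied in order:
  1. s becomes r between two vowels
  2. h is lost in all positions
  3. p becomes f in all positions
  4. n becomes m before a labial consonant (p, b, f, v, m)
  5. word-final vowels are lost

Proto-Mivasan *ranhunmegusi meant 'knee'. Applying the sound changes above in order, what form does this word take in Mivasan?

Mivasan: start from *ranhunmegusi.
  rule 1 (rhotacism): ranhunmegusi → ranhunmeguri
  rule 2 (h-loss): ranhunmeguri → ranunmeguri
  rule 3: no change — ranunmeguri
  rule 4 (nasal place assimilation): ranunmeguri → ranummeguri
  rule 5 (apocope): ranummeguri → ranummegur
  ⇒ Mivasan ranummegur

ranummegur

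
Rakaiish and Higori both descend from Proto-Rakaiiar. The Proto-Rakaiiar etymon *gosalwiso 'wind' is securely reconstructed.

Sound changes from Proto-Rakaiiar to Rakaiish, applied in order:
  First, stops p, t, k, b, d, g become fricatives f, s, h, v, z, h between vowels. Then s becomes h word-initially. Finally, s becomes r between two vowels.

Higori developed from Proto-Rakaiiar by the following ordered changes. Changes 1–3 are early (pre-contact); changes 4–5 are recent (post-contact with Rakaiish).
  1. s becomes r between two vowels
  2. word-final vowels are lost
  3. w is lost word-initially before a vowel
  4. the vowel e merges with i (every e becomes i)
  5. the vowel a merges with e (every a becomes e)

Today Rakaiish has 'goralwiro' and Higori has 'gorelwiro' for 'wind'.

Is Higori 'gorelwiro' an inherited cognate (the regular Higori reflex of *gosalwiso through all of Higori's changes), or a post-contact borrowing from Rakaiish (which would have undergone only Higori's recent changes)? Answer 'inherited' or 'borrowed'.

If inherited, *gosalwiso would pass through all of Higori's changes:
Higori: *gosalwiso > goralwiro > goralwir > gorelwir  (by rhotacism, apocope, vowel merger)
If borrowed from Rakaiish 'goralwiro' after the early changes, it would undergo only the recent ones:
  rule 4 (vowel merger): no change (goralwiro)
  rule 5 (vowel merger): goralwiro → gorelwiro
  ⇒ as a loan: gorelwiro
Higori 'gorelwiro' matches the loan outcome 'gorelwiro', not the inherited 'gorelwir' — it skipped the early Higori changes, so it was borrowed from Rakaiish.

borrowed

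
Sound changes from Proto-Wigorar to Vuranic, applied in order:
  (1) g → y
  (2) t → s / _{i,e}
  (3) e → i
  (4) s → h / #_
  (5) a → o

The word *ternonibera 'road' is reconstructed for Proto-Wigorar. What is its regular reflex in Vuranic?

Vuranic: start from *ternonibera.
  rule 1: no change — ternonibera
  rule 2 (palatalisation): ternonibera → sernonibera
  rule 3 (vowel merger): sernonibera → sirnonibira
  rule 4 (debuccalisation): sirnonibira → hirnonibira
  rule 5 (vowel merger): hirnonibira → hirnonibiro
  ⇒ Vuranic hirnonibiro

hirnonibiro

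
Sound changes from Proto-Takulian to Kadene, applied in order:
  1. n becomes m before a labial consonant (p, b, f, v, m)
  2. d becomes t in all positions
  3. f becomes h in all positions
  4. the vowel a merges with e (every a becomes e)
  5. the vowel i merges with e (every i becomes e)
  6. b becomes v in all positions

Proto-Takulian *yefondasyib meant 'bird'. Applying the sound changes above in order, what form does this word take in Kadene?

yehontesyev

Kadene: *yefondasyib
  yefondasyib (rule 1 does not apply)
  yefondasyib → yefontasyib   [unconditioned shift]
  yefontasyib → yehontasyib   [unconditioned shift]
  yehontasyib → yehontesyib   [vowel merger]
  yehontesyib → yehontesyeb   [vowel merger]
  yehontesyeb → yehontesyev   [unconditioned shift]
  giving Kadene yehontesyev.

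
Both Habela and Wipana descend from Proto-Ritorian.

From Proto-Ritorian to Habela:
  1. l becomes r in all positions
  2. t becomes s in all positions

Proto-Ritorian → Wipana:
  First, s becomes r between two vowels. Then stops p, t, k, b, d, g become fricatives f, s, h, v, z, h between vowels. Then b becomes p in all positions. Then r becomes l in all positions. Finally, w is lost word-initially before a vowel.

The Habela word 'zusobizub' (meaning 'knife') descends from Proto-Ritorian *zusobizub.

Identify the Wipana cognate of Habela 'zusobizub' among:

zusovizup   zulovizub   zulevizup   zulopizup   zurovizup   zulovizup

Wipana: *zusobizub > zurobizub > zurovizub > zurovizup > zulovizup  (by rhotacism, intervocalic lenition, unconditioned shift, unconditioned shift)

zulovizup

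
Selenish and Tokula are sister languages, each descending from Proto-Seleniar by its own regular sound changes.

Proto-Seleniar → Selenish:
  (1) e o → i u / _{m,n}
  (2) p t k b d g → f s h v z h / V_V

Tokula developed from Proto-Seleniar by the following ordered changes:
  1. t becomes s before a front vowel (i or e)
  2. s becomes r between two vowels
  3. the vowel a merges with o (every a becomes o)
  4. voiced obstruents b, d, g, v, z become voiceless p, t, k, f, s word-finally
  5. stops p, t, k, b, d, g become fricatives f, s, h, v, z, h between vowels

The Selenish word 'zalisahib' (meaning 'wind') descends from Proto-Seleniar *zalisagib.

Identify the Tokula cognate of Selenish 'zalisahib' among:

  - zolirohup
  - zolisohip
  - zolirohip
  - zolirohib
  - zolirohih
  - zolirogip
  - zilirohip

zolirohip

Tokula: *zalisagib
  zalisagib (rule 1 does not apply)
  zalisagib → zaliragib   [rhotacism]
  zaliragib → zolirogib   [vowel merger]
  zolirogib → zolirogip   [final devoicing]
  zolirogip → zolirohip   [intervocalic lenition]
  giving Tokula zolirohip.
Only 'zolirohip' matches the regular Tokula development of *zalisagib.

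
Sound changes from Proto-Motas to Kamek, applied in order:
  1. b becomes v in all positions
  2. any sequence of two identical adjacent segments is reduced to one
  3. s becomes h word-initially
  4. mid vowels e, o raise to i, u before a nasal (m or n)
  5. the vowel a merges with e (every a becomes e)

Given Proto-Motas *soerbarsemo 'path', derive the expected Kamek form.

hoerversimo

Kamek: start from *soerbarsemo.
  rule 1 (unconditioned shift): soerbarsemo → soervarsemo
  rule 2: no change — soervarsemo
  rule 3 (debuccalisation): soervarsemo → hoervarsemo
  rule 4 (pre-nasal raising): hoervarsemo → hoervarsimo
  rule 5 (vowel merger): hoervarsimo → hoerversimo
  ⇒ Kamek hoerversimo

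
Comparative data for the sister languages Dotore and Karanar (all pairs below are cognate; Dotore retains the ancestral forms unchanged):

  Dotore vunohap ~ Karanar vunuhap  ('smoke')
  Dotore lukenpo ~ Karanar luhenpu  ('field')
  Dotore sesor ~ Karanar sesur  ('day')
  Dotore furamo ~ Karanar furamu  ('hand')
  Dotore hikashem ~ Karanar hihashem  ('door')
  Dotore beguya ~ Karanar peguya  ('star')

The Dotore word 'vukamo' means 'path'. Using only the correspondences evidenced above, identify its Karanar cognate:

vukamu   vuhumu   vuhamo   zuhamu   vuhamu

hikashem ~ hihashem — Dotore k corresponds to Karanar h between vowels (before a back vowel).
lukenpo ~ luhenpu, furamo ~ furamu — Dotore o corresponds to Karanar u word-finally.
Applying these to Dotore 'vukamo':
  vukamo → vuhamo   (k→h between vowels (before a back vowel))
  vuhamo → vuhamu   (o→u word-finally)
So the Karanar cognate is 'vuhamu'.

vuhamu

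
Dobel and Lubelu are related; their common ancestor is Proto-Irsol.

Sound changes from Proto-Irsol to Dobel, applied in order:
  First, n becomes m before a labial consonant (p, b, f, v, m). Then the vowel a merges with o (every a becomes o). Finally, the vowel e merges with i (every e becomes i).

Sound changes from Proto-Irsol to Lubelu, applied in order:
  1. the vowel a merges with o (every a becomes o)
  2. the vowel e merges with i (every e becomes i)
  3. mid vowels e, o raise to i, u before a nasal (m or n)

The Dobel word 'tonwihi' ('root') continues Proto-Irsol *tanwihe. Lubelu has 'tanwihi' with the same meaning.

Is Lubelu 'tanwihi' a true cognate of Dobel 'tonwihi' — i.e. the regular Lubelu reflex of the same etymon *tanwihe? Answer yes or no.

Derive the expected Lubelu reflex of *tanwihe:
Lubelu: *tanwihe > tonwihe > tonwihi > tunwihi  (by vowel merger, vowel merger, pre-nasal raising)
The regular Lubelu reflex would be 'tunwihi', but the attested form is 'tanwihi'. The correspondence is irregular, so they are not cognates (the Lubelu form has a different source).

no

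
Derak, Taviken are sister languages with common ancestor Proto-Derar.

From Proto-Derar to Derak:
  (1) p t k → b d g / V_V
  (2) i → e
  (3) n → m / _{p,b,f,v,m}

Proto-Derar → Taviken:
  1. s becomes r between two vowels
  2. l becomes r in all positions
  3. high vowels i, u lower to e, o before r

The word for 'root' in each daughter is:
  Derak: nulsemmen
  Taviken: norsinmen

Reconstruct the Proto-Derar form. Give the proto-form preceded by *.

Position 3: Derak has l, Taviken has r. Derak preserves l here (none of its changes turn any other segment into l), so the proto-segment is *l.
Position 2: Derak has u, Taviken has o. Derak preserves u here (none of its changes turn any other segment into u), so the proto-segment is *u.
Verify the candidate proto-form against each daughter:
Derak: start from *nulsinmen.
  rule 1: no change — nulsinmen
  rule 2 (vowel merger): nulsinmen → nulsenmen
  rule 3 (nasal place assimilation): nulsenmen → nulsemmen
  ⇒ Derak nulsemmen
Taviken: *nulsinmen
  nulsinmen (rule 1 does not apply)
  nulsinmen → nursinmen   [unconditioned shift]
  nursinmen → norsinmen   [pre-rhotic lowering]
  giving Taviken norsinmen.
No other proto-form is consistent with every reflex, so the reconstruction is *nulsinmen.

*nulsinmen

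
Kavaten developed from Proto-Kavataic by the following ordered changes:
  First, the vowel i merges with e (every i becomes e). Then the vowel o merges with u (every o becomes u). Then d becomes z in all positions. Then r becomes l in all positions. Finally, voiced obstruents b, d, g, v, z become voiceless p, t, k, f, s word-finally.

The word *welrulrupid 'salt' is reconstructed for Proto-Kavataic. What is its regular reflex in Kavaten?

Kavaten: *welrulrupid > welrulruped > welrulrupez > wellullupez > wellullupes  (by vowel merger, unconditioned shift, unconditioned shift, final devoicing)

wellullupes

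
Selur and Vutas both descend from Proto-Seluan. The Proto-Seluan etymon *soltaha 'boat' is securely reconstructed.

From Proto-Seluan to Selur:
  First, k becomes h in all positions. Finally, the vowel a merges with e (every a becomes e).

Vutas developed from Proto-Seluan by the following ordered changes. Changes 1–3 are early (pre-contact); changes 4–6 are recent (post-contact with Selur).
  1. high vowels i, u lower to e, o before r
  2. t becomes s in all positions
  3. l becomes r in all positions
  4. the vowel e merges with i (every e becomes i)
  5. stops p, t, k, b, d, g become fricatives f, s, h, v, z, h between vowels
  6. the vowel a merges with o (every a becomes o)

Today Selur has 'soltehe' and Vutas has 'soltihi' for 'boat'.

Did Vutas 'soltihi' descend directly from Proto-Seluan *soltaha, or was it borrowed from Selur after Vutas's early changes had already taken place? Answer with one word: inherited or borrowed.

If inherited, *soltaha would pass through all of Vutas's changes:
Vutas: *soltaha
  soltaha (rule 1 does not apply)
  soltaha → solsaha   [unconditioned shift]
  solsaha → sorsaha   [unconditioned shift]
  sorsaha (rule 4 does not apply)
  sorsaha (rule 5 does not apply)
  sorsaha → sorsoho   [vowel merger]
  giving Vutas sorsoho.
If borrowed from Selur 'soltehe' after the early changes, it would undergo only the recent ones:
  rule 4 (vowel merger): soltehe → soltihi
  rule 5 (intervocalic lenition): no change (soltihi)
  rule 6 (vowel merger): no change (soltihi)
  ⇒ as a loan: soltihi
Vutas 'soltihi' matches the loan outcome 'soltihi', not the inherited 'sorsoho' — it skipped the early Vutas changes, so it was borrowed from Selur.

borrowed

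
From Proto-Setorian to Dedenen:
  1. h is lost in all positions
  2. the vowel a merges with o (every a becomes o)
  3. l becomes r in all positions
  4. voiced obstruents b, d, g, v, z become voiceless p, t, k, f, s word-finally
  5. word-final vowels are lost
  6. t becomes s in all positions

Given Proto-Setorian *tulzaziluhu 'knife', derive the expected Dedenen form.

surzoziru

Dedenen: *tulzaziluhu
  tulzaziluhu → tulzaziluu   [h-loss]
  tulzaziluu → tulzoziluu   [vowel merger]
  tulzoziluu → turzoziruu   [unconditioned shift]
  turzoziruu (rule 4 does not apply)
  turzoziruu → turzoziru   [apocope]
  turzoziru → surzoziru   [unconditioned shift]
  giving Dedenen surzoziru.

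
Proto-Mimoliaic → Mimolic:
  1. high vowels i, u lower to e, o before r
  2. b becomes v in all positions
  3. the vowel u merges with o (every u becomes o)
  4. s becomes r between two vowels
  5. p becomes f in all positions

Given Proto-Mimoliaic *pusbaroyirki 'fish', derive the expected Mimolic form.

Mimolic: *pusbaroyirki > pusbaroyerki > pusvaroyerki > posvaroyerki > fosvaroyerki  (by pre-rhotic lowering, unconditioned shift, vowel merger, unconditioned shift)

fosvaroyerki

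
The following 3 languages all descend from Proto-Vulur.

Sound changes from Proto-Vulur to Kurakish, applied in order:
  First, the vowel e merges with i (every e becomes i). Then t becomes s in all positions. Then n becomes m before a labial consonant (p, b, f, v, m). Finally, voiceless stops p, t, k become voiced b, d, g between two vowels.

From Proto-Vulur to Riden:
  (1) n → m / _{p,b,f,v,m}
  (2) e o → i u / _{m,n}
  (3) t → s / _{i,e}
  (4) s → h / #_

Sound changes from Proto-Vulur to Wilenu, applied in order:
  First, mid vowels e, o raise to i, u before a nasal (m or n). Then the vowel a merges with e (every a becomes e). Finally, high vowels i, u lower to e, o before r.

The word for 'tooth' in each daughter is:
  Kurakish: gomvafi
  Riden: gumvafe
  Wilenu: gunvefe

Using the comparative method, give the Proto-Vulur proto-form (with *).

*gonvafe

Position 3: Kurakish has m, Riden has m, Wilenu has n. Wilenu preserves n here (none of its changes turn any other segment into n), so the proto-segment is *n.
Position 2: Kurakish has o, Riden has u, Wilenu has u. Kurakish preserves o here (none of its changes turn any other segment into o), so the proto-segment is *o.
Position 5: Kurakish has a, Riden has a, Wilenu has e. Kurakish preserves a here (none of its changes turn any other segment into a), so the proto-segment is *a.
Verify the candidate proto-form against each daughter:
Kurakish: *gonvafe > gonvafi > gomvafi  (by vowel merger, nasal place assimilation)
Riden: *gonvafe > gomvafe > gumvafe  (by nasal place assimilation, pre-nasal raising)
Wilenu: *gonvafe > gunvafe > gunvefe  (by pre-nasal raising, vowel merger)
No other proto-form is consistent with every reflex, so the reconstruction is *gonvafe.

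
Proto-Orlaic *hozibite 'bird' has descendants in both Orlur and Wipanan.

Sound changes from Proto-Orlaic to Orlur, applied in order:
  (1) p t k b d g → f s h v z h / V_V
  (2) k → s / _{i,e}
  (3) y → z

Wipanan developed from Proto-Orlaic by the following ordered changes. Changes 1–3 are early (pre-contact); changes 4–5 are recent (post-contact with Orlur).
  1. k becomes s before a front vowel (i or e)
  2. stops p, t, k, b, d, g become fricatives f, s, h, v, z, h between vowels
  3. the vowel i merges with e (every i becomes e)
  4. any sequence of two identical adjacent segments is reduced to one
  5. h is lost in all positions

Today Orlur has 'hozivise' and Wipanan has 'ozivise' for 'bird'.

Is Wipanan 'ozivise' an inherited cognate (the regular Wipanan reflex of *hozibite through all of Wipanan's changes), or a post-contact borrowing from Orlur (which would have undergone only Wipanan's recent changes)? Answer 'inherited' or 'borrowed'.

If inherited, *hozibite would pass through all of Wipanan's changes:
Wipanan: *hozibite
  hozibite (rule 1 does not apply)
  hozibite → hozivise   [intervocalic lenition]
  hozivise → hozevese   [vowel merger]
  hozevese (rule 4 does not apply)
  hozevese → ozevese   [h-loss]
  giving Wipanan ozevese.
If borrowed from Orlur 'hozivise' after the early changes, it would undergo only the recent ones:
  rule 4 (degemination): no change (hozivise)
  rule 5 (h-loss): hozivise → ozivise
  ⇒ as a loan: ozivise
Wipanan 'ozivise' matches the loan outcome 'ozivise', not the inherited 'ozevese' — it skipped the early Wipanan changes, so it was borrowed from Orlur.

borrowed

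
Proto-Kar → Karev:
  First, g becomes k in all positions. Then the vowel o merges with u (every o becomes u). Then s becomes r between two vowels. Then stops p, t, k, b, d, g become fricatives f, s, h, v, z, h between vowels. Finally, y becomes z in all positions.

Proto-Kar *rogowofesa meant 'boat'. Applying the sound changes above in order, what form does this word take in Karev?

ruhuwufera

Karev: start from *rogowofesa.
  rule 1 (unconditioned shift): rogowofesa → rokowofesa
  rule 2 (vowel merger): rokowofesa → rukuwufesa
  rule 3 (rhotacism): rukuwufesa → rukuwufera
  rule 4 (intervocalic lenition): rukuwufera → ruhuwufera
  rule 5: no change — ruhuwufera
  ⇒ Karev ruhuwufera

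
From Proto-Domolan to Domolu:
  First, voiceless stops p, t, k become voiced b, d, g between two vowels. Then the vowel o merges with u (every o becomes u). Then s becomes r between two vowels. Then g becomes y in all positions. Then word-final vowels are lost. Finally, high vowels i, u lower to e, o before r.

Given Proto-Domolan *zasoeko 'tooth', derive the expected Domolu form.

Domolu: start from *zasoeko.
  rule 1 (intervocalic voicing): zasoeko → zasoego
  rule 2 (vowel merger): zasoego → zasuegu
  rule 3 (rhotacism): zasuegu → zaruegu
  rule 4 (unconditioned shift): zaruegu → zarueyu
  rule 5 (apocope): zarueyu → zaruey
  rule 6: no change — zaruey
  ⇒ Domolu zaruey

zaruey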